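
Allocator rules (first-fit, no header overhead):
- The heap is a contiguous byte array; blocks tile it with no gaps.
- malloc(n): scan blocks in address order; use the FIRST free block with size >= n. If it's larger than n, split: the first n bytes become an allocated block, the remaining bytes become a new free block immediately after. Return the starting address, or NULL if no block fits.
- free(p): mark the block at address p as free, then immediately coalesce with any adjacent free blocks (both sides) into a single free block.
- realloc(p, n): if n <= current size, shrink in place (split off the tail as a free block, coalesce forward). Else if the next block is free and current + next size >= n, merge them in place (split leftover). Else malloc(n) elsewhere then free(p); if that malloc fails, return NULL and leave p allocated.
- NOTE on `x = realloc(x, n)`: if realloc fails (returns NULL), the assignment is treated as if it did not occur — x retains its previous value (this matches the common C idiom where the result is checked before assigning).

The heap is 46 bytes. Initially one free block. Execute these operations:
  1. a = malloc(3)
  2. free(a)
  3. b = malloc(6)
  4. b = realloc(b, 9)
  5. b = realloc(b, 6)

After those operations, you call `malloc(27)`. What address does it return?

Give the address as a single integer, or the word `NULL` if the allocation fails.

Op 1: a = malloc(3) -> a = 0; heap: [0-2 ALLOC][3-45 FREE]
Op 2: free(a) -> (freed a); heap: [0-45 FREE]
Op 3: b = malloc(6) -> b = 0; heap: [0-5 ALLOC][6-45 FREE]
Op 4: b = realloc(b, 9) -> b = 0; heap: [0-8 ALLOC][9-45 FREE]
Op 5: b = realloc(b, 6) -> b = 0; heap: [0-5 ALLOC][6-45 FREE]
malloc(27): first-fit scan over [0-5 ALLOC][6-45 FREE] -> 6

Answer: 6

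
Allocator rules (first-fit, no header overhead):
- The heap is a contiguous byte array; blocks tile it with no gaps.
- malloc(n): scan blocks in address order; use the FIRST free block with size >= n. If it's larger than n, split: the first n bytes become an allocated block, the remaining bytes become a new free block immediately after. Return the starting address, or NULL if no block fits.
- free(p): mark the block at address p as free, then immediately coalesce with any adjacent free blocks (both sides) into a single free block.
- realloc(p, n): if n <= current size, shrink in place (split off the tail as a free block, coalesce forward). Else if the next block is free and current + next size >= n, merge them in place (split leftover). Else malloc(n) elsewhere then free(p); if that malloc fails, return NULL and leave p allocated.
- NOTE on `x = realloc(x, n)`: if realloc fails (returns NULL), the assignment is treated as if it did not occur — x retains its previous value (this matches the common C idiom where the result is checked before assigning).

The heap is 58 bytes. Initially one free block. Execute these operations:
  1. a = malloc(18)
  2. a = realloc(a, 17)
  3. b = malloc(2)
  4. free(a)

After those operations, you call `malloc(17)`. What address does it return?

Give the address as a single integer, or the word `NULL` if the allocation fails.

Answer: 0

Derivation:
Op 1: a = malloc(18) -> a = 0; heap: [0-17 ALLOC][18-57 FREE]
Op 2: a = realloc(a, 17) -> a = 0; heap: [0-16 ALLOC][17-57 FREE]
Op 3: b = malloc(2) -> b = 17; heap: [0-16 ALLOC][17-18 ALLOC][19-57 FREE]
Op 4: free(a) -> (freed a); heap: [0-16 FREE][17-18 ALLOC][19-57 FREE]
malloc(17): first-fit scan over [0-16 FREE][17-18 ALLOC][19-57 FREE] -> 0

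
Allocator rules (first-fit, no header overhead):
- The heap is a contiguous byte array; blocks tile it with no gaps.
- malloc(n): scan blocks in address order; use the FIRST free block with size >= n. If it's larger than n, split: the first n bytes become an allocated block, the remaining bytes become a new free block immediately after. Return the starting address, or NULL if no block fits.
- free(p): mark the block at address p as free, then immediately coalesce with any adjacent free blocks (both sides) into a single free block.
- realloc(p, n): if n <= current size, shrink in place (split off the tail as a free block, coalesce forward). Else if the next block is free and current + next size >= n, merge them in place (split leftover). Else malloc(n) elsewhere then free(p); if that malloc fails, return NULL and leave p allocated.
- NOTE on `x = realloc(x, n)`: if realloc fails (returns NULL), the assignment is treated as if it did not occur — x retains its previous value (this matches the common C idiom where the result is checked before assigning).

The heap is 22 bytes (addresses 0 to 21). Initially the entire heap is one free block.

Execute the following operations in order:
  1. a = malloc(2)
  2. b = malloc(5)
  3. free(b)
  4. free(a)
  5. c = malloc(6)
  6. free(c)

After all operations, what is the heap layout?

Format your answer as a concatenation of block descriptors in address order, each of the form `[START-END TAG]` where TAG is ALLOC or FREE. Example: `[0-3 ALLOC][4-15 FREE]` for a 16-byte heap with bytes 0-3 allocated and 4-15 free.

Answer: [0-21 FREE]

Derivation:
Op 1: a = malloc(2) -> a = 0; heap: [0-1 ALLOC][2-21 FREE]
Op 2: b = malloc(5) -> b = 2; heap: [0-1 ALLOC][2-6 ALLOC][7-21 FREE]
Op 3: free(b) -> (freed b); heap: [0-1 ALLOC][2-21 FREE]
Op 4: free(a) -> (freed a); heap: [0-21 FREE]
Op 5: c = malloc(6) -> c = 0; heap: [0-5 ALLOC][6-21 FREE]
Op 6: free(c) -> (freed c); heap: [0-21 FREE]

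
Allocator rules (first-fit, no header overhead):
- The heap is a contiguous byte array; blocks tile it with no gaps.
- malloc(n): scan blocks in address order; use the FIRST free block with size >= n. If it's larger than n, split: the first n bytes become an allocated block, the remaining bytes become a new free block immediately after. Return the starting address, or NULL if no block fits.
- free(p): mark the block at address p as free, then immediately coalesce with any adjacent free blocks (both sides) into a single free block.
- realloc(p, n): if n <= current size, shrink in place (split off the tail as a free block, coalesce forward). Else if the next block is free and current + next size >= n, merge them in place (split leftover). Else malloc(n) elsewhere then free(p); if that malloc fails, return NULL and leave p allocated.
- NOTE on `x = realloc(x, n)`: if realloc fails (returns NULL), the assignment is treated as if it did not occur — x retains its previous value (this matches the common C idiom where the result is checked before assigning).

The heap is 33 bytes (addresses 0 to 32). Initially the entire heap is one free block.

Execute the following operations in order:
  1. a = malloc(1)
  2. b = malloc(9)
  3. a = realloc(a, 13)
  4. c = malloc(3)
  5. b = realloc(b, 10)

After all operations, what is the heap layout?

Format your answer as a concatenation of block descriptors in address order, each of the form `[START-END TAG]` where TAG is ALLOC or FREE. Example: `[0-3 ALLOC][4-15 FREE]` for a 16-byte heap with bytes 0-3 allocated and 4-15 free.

Op 1: a = malloc(1) -> a = 0; heap: [0-0 ALLOC][1-32 FREE]
Op 2: b = malloc(9) -> b = 1; heap: [0-0 ALLOC][1-9 ALLOC][10-32 FREE]
Op 3: a = realloc(a, 13) -> a = 10; heap: [0-0 FREE][1-9 ALLOC][10-22 ALLOC][23-32 FREE]
Op 4: c = malloc(3) -> c = 23; heap: [0-0 FREE][1-9 ALLOC][10-22 ALLOC][23-25 ALLOC][26-32 FREE]
Op 5: b = realloc(b, 10) -> NULL (b unchanged); heap: [0-0 FREE][1-9 ALLOC][10-22 ALLOC][23-25 ALLOC][26-32 FREE]

Answer: [0-0 FREE][1-9 ALLOC][10-22 ALLOC][23-25 ALLOC][26-32 FREE]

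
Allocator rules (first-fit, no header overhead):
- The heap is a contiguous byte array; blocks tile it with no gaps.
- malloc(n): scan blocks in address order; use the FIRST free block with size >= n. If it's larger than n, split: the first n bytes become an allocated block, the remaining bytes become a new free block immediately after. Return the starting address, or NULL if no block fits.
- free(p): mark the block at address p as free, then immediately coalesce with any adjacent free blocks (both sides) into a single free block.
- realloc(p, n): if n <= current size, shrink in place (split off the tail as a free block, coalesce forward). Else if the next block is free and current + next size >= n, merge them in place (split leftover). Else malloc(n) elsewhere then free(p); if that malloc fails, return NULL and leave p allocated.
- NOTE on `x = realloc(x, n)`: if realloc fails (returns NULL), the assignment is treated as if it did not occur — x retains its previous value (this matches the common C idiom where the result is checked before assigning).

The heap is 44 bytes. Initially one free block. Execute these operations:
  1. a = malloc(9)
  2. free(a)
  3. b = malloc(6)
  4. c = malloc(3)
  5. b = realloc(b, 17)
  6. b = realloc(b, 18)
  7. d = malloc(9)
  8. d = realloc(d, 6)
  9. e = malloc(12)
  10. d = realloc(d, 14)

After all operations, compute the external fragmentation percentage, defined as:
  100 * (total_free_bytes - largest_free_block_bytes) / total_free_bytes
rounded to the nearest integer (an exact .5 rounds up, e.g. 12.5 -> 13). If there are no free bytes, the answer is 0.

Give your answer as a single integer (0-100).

Op 1: a = malloc(9) -> a = 0; heap: [0-8 ALLOC][9-43 FREE]
Op 2: free(a) -> (freed a); heap: [0-43 FREE]
Op 3: b = malloc(6) -> b = 0; heap: [0-5 ALLOC][6-43 FREE]
Op 4: c = malloc(3) -> c = 6; heap: [0-5 ALLOC][6-8 ALLOC][9-43 FREE]
Op 5: b = realloc(b, 17) -> b = 9; heap: [0-5 FREE][6-8 ALLOC][9-25 ALLOC][26-43 FREE]
Op 6: b = realloc(b, 18) -> b = 9; heap: [0-5 FREE][6-8 ALLOC][9-26 ALLOC][27-43 FREE]
Op 7: d = malloc(9) -> d = 27; heap: [0-5 FREE][6-8 ALLOC][9-26 ALLOC][27-35 ALLOC][36-43 FREE]
Op 8: d = realloc(d, 6) -> d = 27; heap: [0-5 FREE][6-8 ALLOC][9-26 ALLOC][27-32 ALLOC][33-43 FREE]
Op 9: e = malloc(12) -> e = NULL; heap: [0-5 FREE][6-8 ALLOC][9-26 ALLOC][27-32 ALLOC][33-43 FREE]
Op 10: d = realloc(d, 14) -> d = 27; heap: [0-5 FREE][6-8 ALLOC][9-26 ALLOC][27-40 ALLOC][41-43 FREE]
Free blocks: [6 3] total_free=9 largest=6 -> 100*(9-6)/9 = 300/9 ≈ 33.333 -> rounds to 33

Answer: 33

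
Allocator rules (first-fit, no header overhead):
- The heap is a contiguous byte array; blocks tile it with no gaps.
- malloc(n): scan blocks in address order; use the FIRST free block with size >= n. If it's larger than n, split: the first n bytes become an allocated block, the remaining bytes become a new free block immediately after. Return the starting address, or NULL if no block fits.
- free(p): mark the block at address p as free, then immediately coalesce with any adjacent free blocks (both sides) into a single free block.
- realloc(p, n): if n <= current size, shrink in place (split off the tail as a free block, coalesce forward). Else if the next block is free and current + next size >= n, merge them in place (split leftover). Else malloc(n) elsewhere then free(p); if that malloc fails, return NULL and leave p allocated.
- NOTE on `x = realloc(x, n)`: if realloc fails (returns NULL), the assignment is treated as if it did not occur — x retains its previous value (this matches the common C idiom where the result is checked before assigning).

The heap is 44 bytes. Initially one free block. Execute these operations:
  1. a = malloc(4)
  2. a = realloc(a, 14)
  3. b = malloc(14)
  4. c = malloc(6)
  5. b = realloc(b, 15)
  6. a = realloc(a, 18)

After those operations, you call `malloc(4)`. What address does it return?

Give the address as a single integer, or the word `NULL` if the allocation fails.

Answer: 34

Derivation:
Op 1: a = malloc(4) -> a = 0; heap: [0-3 ALLOC][4-43 FREE]
Op 2: a = realloc(a, 14) -> a = 0; heap: [0-13 ALLOC][14-43 FREE]
Op 3: b = malloc(14) -> b = 14; heap: [0-13 ALLOC][14-27 ALLOC][28-43 FREE]
Op 4: c = malloc(6) -> c = 28; heap: [0-13 ALLOC][14-27 ALLOC][28-33 ALLOC][34-43 FREE]
Op 5: b = realloc(b, 15) -> NULL (b unchanged); heap: [0-13 ALLOC][14-27 ALLOC][28-33 ALLOC][34-43 FREE]
Op 6: a = realloc(a, 18) -> NULL (a unchanged); heap: [0-13 ALLOC][14-27 ALLOC][28-33 ALLOC][34-43 FREE]
malloc(4): first-fit scan over [0-13 ALLOC][14-27 ALLOC][28-33 ALLOC][34-43 FREE] -> 34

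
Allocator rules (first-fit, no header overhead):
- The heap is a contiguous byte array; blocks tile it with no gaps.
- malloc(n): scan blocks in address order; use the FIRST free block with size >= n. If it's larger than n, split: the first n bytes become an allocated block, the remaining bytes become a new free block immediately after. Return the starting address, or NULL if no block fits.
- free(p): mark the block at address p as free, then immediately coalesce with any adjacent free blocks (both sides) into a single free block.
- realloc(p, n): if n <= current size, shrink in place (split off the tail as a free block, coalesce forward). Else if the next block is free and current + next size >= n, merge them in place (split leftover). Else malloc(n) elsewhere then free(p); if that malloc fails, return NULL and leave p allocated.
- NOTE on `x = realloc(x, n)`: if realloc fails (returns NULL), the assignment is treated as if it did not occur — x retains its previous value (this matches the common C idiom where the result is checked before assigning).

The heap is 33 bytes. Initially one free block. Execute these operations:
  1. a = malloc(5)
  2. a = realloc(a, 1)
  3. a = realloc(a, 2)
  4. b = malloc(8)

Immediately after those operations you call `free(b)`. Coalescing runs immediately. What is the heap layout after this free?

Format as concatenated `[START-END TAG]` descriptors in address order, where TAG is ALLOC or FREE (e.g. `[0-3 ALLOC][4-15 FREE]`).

Answer: [0-1 ALLOC][2-32 FREE]

Derivation:
Op 1: a = malloc(5) -> a = 0; heap: [0-4 ALLOC][5-32 FREE]
Op 2: a = realloc(a, 1) -> a = 0; heap: [0-0 ALLOC][1-32 FREE]
Op 3: a = realloc(a, 2) -> a = 0; heap: [0-1 ALLOC][2-32 FREE]
Op 4: b = malloc(8) -> b = 2; heap: [0-1 ALLOC][2-9 ALLOC][10-32 FREE]
free(b): b = 2 -> block [2-9 ALLOC]; mark free, coalesce with adjacent free neighbors -> [0-1 ALLOC][2-32 FREE]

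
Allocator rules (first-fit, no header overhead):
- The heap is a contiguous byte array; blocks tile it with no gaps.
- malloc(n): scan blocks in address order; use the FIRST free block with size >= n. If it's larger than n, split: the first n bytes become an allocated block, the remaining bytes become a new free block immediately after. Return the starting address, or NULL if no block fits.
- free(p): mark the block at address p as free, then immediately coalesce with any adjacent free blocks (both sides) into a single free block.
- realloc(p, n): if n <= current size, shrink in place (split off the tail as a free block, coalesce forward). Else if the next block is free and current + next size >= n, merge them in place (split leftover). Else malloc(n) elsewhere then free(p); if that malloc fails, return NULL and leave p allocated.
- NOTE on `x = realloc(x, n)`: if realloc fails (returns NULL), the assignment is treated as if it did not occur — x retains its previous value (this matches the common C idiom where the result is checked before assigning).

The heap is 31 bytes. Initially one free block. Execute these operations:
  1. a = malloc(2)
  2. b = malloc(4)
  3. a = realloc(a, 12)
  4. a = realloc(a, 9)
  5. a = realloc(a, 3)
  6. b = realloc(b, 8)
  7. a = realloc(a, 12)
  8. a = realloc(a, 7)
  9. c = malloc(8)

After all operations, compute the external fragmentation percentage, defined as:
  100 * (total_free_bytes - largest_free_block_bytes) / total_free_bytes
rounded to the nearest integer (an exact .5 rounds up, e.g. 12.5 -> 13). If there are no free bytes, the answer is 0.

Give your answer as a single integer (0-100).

Op 1: a = malloc(2) -> a = 0; heap: [0-1 ALLOC][2-30 FREE]
Op 2: b = malloc(4) -> b = 2; heap: [0-1 ALLOC][2-5 ALLOC][6-30 FREE]
Op 3: a = realloc(a, 12) -> a = 6; heap: [0-1 FREE][2-5 ALLOC][6-17 ALLOC][18-30 FREE]
Op 4: a = realloc(a, 9) -> a = 6; heap: [0-1 FREE][2-5 ALLOC][6-14 ALLOC][15-30 FREE]
Op 5: a = realloc(a, 3) -> a = 6; heap: [0-1 FREE][2-5 ALLOC][6-8 ALLOC][9-30 FREE]
Op 6: b = realloc(b, 8) -> b = 9; heap: [0-5 FREE][6-8 ALLOC][9-16 ALLOC][17-30 FREE]
Op 7: a = realloc(a, 12) -> a = 17; heap: [0-8 FREE][9-16 ALLOC][17-28 ALLOC][29-30 FREE]
Op 8: a = realloc(a, 7) -> a = 17; heap: [0-8 FREE][9-16 ALLOC][17-23 ALLOC][24-30 FREE]
Op 9: c = malloc(8) -> c = 0; heap: [0-7 ALLOC][8-8 FREE][9-16 ALLOC][17-23 ALLOC][24-30 FREE]
Free blocks: [1 7] total_free=8 largest=7 -> 100*(8-7)/8 = 100/8 = 12.5 -> rounds to 13

Answer: 13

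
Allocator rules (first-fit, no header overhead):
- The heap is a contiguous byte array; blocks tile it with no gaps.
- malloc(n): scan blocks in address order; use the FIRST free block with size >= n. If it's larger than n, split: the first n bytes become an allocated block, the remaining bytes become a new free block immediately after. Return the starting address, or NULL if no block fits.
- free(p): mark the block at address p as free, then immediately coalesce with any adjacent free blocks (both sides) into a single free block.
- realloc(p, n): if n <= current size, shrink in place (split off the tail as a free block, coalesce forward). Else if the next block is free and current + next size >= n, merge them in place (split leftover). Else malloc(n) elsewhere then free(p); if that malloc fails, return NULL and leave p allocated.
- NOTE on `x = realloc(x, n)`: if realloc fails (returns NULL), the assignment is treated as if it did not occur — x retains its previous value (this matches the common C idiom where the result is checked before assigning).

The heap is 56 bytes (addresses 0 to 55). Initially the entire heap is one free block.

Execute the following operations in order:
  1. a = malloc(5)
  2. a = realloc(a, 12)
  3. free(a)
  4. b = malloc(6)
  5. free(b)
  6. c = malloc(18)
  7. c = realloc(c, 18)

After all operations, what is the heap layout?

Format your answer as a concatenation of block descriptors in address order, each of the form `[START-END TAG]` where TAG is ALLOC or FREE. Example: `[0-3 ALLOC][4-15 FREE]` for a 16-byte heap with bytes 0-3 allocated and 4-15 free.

Answer: [0-17 ALLOC][18-55 FREE]

Derivation:
Op 1: a = malloc(5) -> a = 0; heap: [0-4 ALLOC][5-55 FREE]
Op 2: a = realloc(a, 12) -> a = 0; heap: [0-11 ALLOC][12-55 FREE]
Op 3: free(a) -> (freed a); heap: [0-55 FREE]
Op 4: b = malloc(6) -> b = 0; heap: [0-5 ALLOC][6-55 FREE]
Op 5: free(b) -> (freed b); heap: [0-55 FREE]
Op 6: c = malloc(18) -> c = 0; heap: [0-17 ALLOC][18-55 FREE]
Op 7: c = realloc(c, 18) -> c = 0; heap: [0-17 ALLOC][18-55 FREE]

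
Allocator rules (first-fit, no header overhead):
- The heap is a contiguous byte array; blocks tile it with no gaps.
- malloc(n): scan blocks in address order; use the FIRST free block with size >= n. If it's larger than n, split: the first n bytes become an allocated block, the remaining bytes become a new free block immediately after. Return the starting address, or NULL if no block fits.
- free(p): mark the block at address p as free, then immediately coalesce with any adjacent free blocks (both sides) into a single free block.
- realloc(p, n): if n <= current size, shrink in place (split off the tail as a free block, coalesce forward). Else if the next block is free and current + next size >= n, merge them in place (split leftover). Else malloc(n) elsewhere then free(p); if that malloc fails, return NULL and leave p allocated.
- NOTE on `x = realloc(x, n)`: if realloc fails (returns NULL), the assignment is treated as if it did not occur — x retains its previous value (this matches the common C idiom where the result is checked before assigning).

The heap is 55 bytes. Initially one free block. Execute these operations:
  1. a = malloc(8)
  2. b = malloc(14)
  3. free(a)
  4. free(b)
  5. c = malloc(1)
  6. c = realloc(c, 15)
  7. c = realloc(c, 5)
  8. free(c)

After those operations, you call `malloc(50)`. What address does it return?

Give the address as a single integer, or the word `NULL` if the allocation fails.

Answer: 0

Derivation:
Op 1: a = malloc(8) -> a = 0; heap: [0-7 ALLOC][8-54 FREE]
Op 2: b = malloc(14) -> b = 8; heap: [0-7 ALLOC][8-21 ALLOC][22-54 FREE]
Op 3: free(a) -> (freed a); heap: [0-7 FREE][8-21 ALLOC][22-54 FREE]
Op 4: free(b) -> (freed b); heap: [0-54 FREE]
Op 5: c = malloc(1) -> c = 0; heap: [0-0 ALLOC][1-54 FREE]
Op 6: c = realloc(c, 15) -> c = 0; heap: [0-14 ALLOC][15-54 FREE]
Op 7: c = realloc(c, 5) -> c = 0; heap: [0-4 ALLOC][5-54 FREE]
Op 8: free(c) -> (freed c); heap: [0-54 FREE]
malloc(50): first-fit scan over [0-54 FREE] -> 0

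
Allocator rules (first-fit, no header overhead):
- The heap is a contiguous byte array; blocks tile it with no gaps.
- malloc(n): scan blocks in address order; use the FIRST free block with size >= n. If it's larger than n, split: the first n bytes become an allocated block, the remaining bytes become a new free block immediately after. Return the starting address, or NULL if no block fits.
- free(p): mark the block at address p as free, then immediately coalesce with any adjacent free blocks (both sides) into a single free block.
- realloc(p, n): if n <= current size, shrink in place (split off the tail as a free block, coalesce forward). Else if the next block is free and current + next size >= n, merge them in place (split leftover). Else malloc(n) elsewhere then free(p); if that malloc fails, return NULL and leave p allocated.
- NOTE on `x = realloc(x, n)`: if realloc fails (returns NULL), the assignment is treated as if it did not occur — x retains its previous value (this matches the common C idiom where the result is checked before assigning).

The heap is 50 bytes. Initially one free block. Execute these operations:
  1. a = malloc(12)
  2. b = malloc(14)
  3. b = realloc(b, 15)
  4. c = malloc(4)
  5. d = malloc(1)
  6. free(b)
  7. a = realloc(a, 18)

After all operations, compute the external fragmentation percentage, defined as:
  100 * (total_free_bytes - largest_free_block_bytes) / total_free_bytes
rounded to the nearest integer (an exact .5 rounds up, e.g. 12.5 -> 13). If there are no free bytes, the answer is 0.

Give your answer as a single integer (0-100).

Op 1: a = malloc(12) -> a = 0; heap: [0-11 ALLOC][12-49 FREE]
Op 2: b = malloc(14) -> b = 12; heap: [0-11 ALLOC][12-25 ALLOC][26-49 FREE]
Op 3: b = realloc(b, 15) -> b = 12; heap: [0-11 ALLOC][12-26 ALLOC][27-49 FREE]
Op 4: c = malloc(4) -> c = 27; heap: [0-11 ALLOC][12-26 ALLOC][27-30 ALLOC][31-49 FREE]
Op 5: d = malloc(1) -> d = 31; heap: [0-11 ALLOC][12-26 ALLOC][27-30 ALLOC][31-31 ALLOC][32-49 FREE]
Op 6: free(b) -> (freed b); heap: [0-11 ALLOC][12-26 FREE][27-30 ALLOC][31-31 ALLOC][32-49 FREE]
Op 7: a = realloc(a, 18) -> a = 0; heap: [0-17 ALLOC][18-26 FREE][27-30 ALLOC][31-31 ALLOC][32-49 FREE]
Free blocks: [9 18] total_free=27 largest=18 -> 100*(27-18)/27 = 900/27 ≈ 33.333 -> rounds to 33

Answer: 33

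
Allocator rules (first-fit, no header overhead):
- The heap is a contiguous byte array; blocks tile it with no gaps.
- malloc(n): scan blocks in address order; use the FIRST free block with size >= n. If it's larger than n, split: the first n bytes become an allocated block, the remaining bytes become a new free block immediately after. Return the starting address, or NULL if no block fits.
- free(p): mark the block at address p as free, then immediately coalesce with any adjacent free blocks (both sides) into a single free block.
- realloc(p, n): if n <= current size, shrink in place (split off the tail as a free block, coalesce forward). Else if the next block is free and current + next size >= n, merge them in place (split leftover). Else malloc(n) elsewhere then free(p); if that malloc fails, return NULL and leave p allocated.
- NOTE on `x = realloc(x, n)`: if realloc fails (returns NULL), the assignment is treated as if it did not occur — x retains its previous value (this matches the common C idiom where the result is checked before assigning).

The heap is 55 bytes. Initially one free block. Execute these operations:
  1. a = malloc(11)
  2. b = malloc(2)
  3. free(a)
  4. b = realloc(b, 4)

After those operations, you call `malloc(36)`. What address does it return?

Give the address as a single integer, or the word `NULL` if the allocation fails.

Answer: 15

Derivation:
Op 1: a = malloc(11) -> a = 0; heap: [0-10 ALLOC][11-54 FREE]
Op 2: b = malloc(2) -> b = 11; heap: [0-10 ALLOC][11-12 ALLOC][13-54 FREE]
Op 3: free(a) -> (freed a); heap: [0-10 FREE][11-12 ALLOC][13-54 FREE]
Op 4: b = realloc(b, 4) -> b = 11; heap: [0-10 FREE][11-14 ALLOC][15-54 FREE]
malloc(36): first-fit scan over [0-10 FREE][11-14 ALLOC][15-54 FREE] -> 15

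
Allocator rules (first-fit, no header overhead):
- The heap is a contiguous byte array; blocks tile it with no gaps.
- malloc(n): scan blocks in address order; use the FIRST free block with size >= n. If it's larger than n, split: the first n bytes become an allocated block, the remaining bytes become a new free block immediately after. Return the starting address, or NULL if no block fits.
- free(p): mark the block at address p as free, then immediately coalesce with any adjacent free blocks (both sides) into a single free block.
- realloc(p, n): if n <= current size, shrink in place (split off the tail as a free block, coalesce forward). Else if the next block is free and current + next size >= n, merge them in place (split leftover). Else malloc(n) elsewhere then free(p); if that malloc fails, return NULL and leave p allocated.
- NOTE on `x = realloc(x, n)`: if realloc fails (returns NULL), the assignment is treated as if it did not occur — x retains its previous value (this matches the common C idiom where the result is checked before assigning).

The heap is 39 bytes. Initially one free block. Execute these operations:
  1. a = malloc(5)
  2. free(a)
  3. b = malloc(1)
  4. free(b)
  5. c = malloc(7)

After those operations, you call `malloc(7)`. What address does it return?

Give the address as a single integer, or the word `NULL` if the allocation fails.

Answer: 7

Derivation:
Op 1: a = malloc(5) -> a = 0; heap: [0-4 ALLOC][5-38 FREE]
Op 2: free(a) -> (freed a); heap: [0-38 FREE]
Op 3: b = malloc(1) -> b = 0; heap: [0-0 ALLOC][1-38 FREE]
Op 4: free(b) -> (freed b); heap: [0-38 FREE]
Op 5: c = malloc(7) -> c = 0; heap: [0-6 ALLOC][7-38 FREE]
malloc(7): first-fit scan over [0-6 ALLOC][7-38 FREE] -> 7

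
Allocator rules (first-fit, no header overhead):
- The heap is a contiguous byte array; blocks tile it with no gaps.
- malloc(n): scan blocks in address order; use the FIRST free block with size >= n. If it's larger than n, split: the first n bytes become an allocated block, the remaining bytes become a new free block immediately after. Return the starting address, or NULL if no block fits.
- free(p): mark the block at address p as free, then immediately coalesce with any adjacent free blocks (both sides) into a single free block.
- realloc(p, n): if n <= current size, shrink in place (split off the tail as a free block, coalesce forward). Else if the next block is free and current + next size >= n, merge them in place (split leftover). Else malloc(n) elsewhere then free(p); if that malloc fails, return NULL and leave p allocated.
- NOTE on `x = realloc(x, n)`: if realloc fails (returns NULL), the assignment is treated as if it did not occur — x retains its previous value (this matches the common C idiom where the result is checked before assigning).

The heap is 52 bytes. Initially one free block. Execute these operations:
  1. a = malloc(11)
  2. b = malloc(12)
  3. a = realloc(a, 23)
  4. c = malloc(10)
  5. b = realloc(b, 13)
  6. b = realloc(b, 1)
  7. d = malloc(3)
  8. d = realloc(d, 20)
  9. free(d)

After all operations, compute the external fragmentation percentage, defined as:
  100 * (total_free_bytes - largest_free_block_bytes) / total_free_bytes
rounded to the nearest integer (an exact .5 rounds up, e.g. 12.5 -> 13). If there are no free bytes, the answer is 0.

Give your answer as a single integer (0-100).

Answer: 39

Derivation:
Op 1: a = malloc(11) -> a = 0; heap: [0-10 ALLOC][11-51 FREE]
Op 2: b = malloc(12) -> b = 11; heap: [0-10 ALLOC][11-22 ALLOC][23-51 FREE]
Op 3: a = realloc(a, 23) -> a = 23; heap: [0-10 FREE][11-22 ALLOC][23-45 ALLOC][46-51 FREE]
Op 4: c = malloc(10) -> c = 0; heap: [0-9 ALLOC][10-10 FREE][11-22 ALLOC][23-45 ALLOC][46-51 FREE]
Op 5: b = realloc(b, 13) -> NULL (b unchanged); heap: [0-9 ALLOC][10-10 FREE][11-22 ALLOC][23-45 ALLOC][46-51 FREE]
Op 6: b = realloc(b, 1) -> b = 11; heap: [0-9 ALLOC][10-10 FREE][11-11 ALLOC][12-22 FREE][23-45 ALLOC][46-51 FREE]
Op 7: d = malloc(3) -> d = 12; heap: [0-9 ALLOC][10-10 FREE][11-11 ALLOC][12-14 ALLOC][15-22 FREE][23-45 ALLOC][46-51 FREE]
Op 8: d = realloc(d, 20) -> NULL (d unchanged); heap: [0-9 ALLOC][10-10 FREE][11-11 ALLOC][12-14 ALLOC][15-22 FREE][23-45 ALLOC][46-51 FREE]
Op 9: free(d) -> (freed d); heap: [0-9 ALLOC][10-10 FREE][11-11 ALLOC][12-22 FREE][23-45 ALLOC][46-51 FREE]
Free blocks: [1 11 6] total_free=18 largest=11 -> 100*(18-11)/18 = 700/18 ≈ 38.889 -> rounds to 39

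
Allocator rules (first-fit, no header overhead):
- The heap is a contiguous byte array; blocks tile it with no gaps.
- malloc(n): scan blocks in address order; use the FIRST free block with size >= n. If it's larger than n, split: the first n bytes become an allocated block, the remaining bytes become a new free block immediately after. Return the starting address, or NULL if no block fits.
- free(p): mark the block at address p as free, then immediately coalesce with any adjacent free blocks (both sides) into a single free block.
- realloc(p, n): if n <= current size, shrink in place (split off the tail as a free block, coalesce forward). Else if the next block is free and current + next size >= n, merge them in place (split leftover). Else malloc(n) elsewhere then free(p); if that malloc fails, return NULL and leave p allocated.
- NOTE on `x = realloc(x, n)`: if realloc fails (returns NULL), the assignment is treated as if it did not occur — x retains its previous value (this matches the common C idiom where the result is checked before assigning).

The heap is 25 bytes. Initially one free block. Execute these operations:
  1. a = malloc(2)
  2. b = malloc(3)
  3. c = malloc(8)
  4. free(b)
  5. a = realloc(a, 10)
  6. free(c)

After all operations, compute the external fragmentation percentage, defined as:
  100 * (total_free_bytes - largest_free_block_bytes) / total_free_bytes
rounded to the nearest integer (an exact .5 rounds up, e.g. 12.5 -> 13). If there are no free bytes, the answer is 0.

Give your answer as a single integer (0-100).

Answer: 13

Derivation:
Op 1: a = malloc(2) -> a = 0; heap: [0-1 ALLOC][2-24 FREE]
Op 2: b = malloc(3) -> b = 2; heap: [0-1 ALLOC][2-4 ALLOC][5-24 FREE]
Op 3: c = malloc(8) -> c = 5; heap: [0-1 ALLOC][2-4 ALLOC][5-12 ALLOC][13-24 FREE]
Op 4: free(b) -> (freed b); heap: [0-1 ALLOC][2-4 FREE][5-12 ALLOC][13-24 FREE]
Op 5: a = realloc(a, 10) -> a = 13; heap: [0-4 FREE][5-12 ALLOC][13-22 ALLOC][23-24 FREE]
Op 6: free(c) -> (freed c); heap: [0-12 FREE][13-22 ALLOC][23-24 FREE]
Free blocks: [13 2] total_free=15 largest=13 -> 100*(15-13)/15 = 200/15 ≈ 13.333 -> rounds to 13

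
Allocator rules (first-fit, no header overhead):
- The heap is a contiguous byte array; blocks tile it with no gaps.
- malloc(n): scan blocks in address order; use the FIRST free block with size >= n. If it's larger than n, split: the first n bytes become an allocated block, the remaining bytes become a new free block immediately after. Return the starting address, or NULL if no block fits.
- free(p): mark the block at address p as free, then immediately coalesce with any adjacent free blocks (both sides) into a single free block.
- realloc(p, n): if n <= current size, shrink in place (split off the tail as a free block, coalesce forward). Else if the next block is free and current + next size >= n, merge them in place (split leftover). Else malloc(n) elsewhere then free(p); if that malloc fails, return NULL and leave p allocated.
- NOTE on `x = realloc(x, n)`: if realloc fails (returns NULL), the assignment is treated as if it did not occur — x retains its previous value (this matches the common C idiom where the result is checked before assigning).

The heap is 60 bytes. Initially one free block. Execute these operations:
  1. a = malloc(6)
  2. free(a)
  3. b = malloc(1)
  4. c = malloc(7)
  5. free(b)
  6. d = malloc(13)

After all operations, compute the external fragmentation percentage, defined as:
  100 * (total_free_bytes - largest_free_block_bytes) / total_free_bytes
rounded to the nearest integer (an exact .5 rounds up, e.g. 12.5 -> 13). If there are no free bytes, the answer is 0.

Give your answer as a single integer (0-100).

Op 1: a = malloc(6) -> a = 0; heap: [0-5 ALLOC][6-59 FREE]
Op 2: free(a) -> (freed a); heap: [0-59 FREE]
Op 3: b = malloc(1) -> b = 0; heap: [0-0 ALLOC][1-59 FREE]
Op 4: c = malloc(7) -> c = 1; heap: [0-0 ALLOC][1-7 ALLOC][8-59 FREE]
Op 5: free(b) -> (freed b); heap: [0-0 FREE][1-7 ALLOC][8-59 FREE]
Op 6: d = malloc(13) -> d = 8; heap: [0-0 FREE][1-7 ALLOC][8-20 ALLOC][21-59 FREE]
Free blocks: [1 39] total_free=40 largest=39 -> 100*(40-39)/40 = 100/40 = 2.5 -> rounds to 3

Answer: 3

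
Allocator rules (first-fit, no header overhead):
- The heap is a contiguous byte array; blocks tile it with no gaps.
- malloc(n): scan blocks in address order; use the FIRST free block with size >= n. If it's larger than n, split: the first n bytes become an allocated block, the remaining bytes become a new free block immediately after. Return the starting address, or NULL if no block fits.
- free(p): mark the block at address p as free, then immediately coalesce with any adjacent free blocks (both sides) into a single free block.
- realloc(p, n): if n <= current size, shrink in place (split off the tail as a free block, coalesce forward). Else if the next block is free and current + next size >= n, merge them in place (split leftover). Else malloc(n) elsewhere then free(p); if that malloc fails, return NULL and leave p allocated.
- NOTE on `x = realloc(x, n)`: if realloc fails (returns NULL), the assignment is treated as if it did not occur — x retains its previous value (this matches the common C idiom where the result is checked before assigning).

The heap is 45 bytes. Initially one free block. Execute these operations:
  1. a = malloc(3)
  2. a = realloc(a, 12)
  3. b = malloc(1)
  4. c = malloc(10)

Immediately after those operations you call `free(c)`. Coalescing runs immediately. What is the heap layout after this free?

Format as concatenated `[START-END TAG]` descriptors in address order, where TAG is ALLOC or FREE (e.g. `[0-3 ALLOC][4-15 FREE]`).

Op 1: a = malloc(3) -> a = 0; heap: [0-2 ALLOC][3-44 FREE]
Op 2: a = realloc(a, 12) -> a = 0; heap: [0-11 ALLOC][12-44 FREE]
Op 3: b = malloc(1) -> b = 12; heap: [0-11 ALLOC][12-12 ALLOC][13-44 FREE]
Op 4: c = malloc(10) -> c = 13; heap: [0-11 ALLOC][12-12 ALLOC][13-22 ALLOC][23-44 FREE]
free(c): c = 13 -> block [13-22 ALLOC]; mark free, coalesce with adjacent free neighbors -> [0-11 ALLOC][12-12 ALLOC][13-44 FREE]

Answer: [0-11 ALLOC][12-12 ALLOC][13-44 FREE]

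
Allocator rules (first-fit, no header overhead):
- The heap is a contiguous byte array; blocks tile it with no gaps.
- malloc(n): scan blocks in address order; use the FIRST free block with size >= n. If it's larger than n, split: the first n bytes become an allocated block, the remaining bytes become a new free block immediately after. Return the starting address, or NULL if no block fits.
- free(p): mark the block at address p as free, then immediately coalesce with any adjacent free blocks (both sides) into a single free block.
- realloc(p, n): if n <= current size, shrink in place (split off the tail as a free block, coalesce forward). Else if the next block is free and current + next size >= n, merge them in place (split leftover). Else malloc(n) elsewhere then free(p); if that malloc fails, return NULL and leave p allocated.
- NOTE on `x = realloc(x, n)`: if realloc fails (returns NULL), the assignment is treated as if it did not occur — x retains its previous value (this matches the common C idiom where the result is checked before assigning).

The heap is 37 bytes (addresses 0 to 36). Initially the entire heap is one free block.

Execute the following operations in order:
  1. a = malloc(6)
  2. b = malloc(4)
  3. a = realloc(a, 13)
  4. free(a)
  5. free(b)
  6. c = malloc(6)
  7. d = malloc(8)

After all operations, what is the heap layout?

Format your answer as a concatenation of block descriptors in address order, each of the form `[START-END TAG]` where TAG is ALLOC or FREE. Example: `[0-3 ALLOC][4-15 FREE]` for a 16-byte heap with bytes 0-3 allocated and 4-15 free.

Answer: [0-5 ALLOC][6-13 ALLOC][14-36 FREE]

Derivation:
Op 1: a = malloc(6) -> a = 0; heap: [0-5 ALLOC][6-36 FREE]
Op 2: b = malloc(4) -> b = 6; heap: [0-5 ALLOC][6-9 ALLOC][10-36 FREE]
Op 3: a = realloc(a, 13) -> a = 10; heap: [0-5 FREE][6-9 ALLOC][10-22 ALLOC][23-36 FREE]
Op 4: free(a) -> (freed a); heap: [0-5 FREE][6-9 ALLOC][10-36 FREE]
Op 5: free(b) -> (freed b); heap: [0-36 FREE]
Op 6: c = malloc(6) -> c = 0; heap: [0-5 ALLOC][6-36 FREE]
Op 7: d = malloc(8) -> d = 6; heap: [0-5 ALLOC][6-13 ALLOC][14-36 FREE]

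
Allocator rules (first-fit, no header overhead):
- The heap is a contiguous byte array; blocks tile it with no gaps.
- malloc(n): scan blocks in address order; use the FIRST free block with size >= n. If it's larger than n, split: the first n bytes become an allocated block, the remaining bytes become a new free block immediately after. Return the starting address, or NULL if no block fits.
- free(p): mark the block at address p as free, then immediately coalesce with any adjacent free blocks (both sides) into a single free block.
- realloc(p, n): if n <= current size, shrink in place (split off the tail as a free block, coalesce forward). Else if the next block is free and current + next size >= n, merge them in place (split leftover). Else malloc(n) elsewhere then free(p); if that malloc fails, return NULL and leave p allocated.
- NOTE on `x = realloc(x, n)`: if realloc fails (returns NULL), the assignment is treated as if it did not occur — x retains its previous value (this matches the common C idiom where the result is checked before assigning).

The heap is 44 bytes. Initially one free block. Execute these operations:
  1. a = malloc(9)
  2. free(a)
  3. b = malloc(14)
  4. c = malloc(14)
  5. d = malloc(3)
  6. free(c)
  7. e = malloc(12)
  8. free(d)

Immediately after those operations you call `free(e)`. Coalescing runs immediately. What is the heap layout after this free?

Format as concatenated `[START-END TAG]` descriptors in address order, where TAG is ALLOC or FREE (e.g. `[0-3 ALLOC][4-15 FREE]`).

Op 1: a = malloc(9) -> a = 0; heap: [0-8 ALLOC][9-43 FREE]
Op 2: free(a) -> (freed a); heap: [0-43 FREE]
Op 3: b = malloc(14) -> b = 0; heap: [0-13 ALLOC][14-43 FREE]
Op 4: c = malloc(14) -> c = 14; heap: [0-13 ALLOC][14-27 ALLOC][28-43 FREE]
Op 5: d = malloc(3) -> d = 28; heap: [0-13 ALLOC][14-27 ALLOC][28-30 ALLOC][31-43 FREE]
Op 6: free(c) -> (freed c); heap: [0-13 ALLOC][14-27 FREE][28-30 ALLOC][31-43 FREE]
Op 7: e = malloc(12) -> e = 14; heap: [0-13 ALLOC][14-25 ALLOC][26-27 FREE][28-30 ALLOC][31-43 FREE]
Op 8: free(d) -> (freed d); heap: [0-13 ALLOC][14-25 ALLOC][26-43 FREE]
free(e): e = 14 -> block [14-25 ALLOC]; mark free, coalesce with adjacent free neighbors -> [0-13 ALLOC][14-43 FREE]

Answer: [0-13 ALLOC][14-43 FREE]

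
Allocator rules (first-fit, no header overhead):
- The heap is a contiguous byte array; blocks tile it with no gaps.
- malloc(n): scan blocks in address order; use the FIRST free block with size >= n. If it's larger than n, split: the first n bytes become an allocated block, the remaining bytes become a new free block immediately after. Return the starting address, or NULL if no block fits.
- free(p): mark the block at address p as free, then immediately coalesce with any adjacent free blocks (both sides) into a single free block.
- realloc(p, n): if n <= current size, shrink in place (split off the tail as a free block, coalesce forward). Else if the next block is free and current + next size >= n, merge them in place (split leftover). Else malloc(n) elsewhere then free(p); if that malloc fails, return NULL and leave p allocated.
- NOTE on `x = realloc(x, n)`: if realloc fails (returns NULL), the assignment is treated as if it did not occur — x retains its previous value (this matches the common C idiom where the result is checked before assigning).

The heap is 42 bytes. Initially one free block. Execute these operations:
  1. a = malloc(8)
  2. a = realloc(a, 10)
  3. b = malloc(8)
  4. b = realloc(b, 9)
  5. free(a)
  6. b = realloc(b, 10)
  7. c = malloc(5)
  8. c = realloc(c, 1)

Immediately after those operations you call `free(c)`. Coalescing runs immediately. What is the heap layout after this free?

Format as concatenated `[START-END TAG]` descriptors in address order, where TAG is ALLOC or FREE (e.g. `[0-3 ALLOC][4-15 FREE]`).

Answer: [0-9 FREE][10-19 ALLOC][20-41 FREE]

Derivation:
Op 1: a = malloc(8) -> a = 0; heap: [0-7 ALLOC][8-41 FREE]
Op 2: a = realloc(a, 10) -> a = 0; heap: [0-9 ALLOC][10-41 FREE]
Op 3: b = malloc(8) -> b = 10; heap: [0-9 ALLOC][10-17 ALLOC][18-41 FREE]
Op 4: b = realloc(b, 9) -> b = 10; heap: [0-9 ALLOC][10-18 ALLOC][19-41 FREE]
Op 5: free(a) -> (freed a); heap: [0-9 FREE][10-18 ALLOC][19-41 FREE]
Op 6: b = realloc(b, 10) -> b = 10; heap: [0-9 FREE][10-19 ALLOC][20-41 FREE]
Op 7: c = malloc(5) -> c = 0; heap: [0-4 ALLOC][5-9 FREE][10-19 ALLOC][20-41 FREE]
Op 8: c = realloc(c, 1) -> c = 0; heap: [0-0 ALLOC][1-9 FREE][10-19 ALLOC][20-41 FREE]
free(c): c = 0 -> block [0-0 ALLOC]; mark free, coalesce with adjacent free neighbors -> [0-9 FREE][10-19 ALLOC][20-41 FREE]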